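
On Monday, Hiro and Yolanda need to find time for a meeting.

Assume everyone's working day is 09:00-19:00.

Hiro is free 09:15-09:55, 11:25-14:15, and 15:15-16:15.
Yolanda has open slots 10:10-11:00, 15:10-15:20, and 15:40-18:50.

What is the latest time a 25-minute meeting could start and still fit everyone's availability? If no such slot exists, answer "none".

15:50

Hiro ∩ Yolanda: 15:15–15:20, 15:40–16:15.
Windows ≥ 25 min: 15:40–16:15.
Latest start in the last window 15:40–16:15 is 16:15 − 25 min = 15:50.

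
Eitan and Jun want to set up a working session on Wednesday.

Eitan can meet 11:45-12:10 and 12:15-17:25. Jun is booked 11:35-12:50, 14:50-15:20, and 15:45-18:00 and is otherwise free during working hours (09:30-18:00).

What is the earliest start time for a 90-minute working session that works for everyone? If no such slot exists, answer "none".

12:50

Jun free within 09:30–18:00: 09:30–11:35, 12:50–14:50, 15:20–15:45.
Eitan ∩ Jun: 12:50–14:50, 15:20–15:45.
Windows ≥ 90 min: 12:50–14:50.
Earliest such window starts at 12:50.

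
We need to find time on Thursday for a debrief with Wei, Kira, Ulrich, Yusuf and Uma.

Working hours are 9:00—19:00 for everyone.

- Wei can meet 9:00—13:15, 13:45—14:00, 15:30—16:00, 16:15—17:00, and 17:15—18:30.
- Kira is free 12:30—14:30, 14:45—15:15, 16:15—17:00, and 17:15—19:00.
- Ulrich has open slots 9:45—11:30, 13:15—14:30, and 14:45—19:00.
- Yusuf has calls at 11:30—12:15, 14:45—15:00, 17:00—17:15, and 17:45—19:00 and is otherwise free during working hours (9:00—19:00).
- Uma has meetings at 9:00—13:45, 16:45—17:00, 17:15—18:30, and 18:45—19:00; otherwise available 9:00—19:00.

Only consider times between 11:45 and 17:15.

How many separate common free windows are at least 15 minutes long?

2

Yusuf free within 09:00–19:00: 09:00–11:30, 12:15–14:45, 15:00–17:00, 17:15–17:45.
Uma free within 09:00–19:00: 13:45–16:45, 17:00–17:15, 18:30–18:45.
Wei ∩ Kira: 12:30–13:15, 13:45–14:00, 16:15–17:00, 17:15–18:30.
Wei ∩ Kira ∩ Ulrich: 13:45–14:00, 16:15–17:00, 17:15–18:30.
Wei ∩ Kira ∩ Ulrich ∩ Yusuf: 13:45–14:00, 16:15–17:00, 17:15–17:45.
Wei ∩ Kira ∩ Ulrich ∩ Yusuf ∩ Uma: 13:45–14:00, 16:15–16:45.
Restricted to 11:45–17:15: 13:45–14:00, 16:15–16:45.
Windows ≥ 15 min: 13:45–14:00, 16:15–16:45.
That's 2 windows.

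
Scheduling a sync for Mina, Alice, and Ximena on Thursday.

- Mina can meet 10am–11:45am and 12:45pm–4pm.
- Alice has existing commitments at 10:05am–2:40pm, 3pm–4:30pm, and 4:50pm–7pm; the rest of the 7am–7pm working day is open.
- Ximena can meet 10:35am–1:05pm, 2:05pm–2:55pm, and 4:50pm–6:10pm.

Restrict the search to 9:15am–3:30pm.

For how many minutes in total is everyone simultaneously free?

15 minutes

Alice free within 07:00–19:00: 07:00–10:05, 14:40–15:00, 16:30–16:50.
Mina ∩ Alice: 10:00–10:05, 14:40–15:00.
Mina ∩ Alice ∩ Ximena: 14:40–14:55.
Restricted to 09:15–15:30: 14:40–14:55.
Total common minutes: 15.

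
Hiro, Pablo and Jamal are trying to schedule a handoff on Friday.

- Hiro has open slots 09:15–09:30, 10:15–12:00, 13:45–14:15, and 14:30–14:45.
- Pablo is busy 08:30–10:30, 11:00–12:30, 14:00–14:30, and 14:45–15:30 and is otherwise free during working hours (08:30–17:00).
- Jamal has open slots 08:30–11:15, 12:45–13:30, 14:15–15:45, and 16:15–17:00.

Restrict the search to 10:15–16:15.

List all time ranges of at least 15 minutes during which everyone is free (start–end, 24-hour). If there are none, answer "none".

10:30–11:00, 14:30–14:45

Pablo free within 08:30–17:00: 10:30–11:00, 12:30–14:00, 14:30–14:45, 15:30–17:00.
Hiro ∩ Pablo: 10:30–11:00, 13:45–14:00, 14:30–14:45.
Hiro ∩ Pablo ∩ Jamal: 10:30–11:00, 14:30–14:45.
Restricted to 10:15–16:15: 10:30–11:00, 14:30–14:45.
Windows ≥ 15 min: 10:30–11:00, 14:30–14:45.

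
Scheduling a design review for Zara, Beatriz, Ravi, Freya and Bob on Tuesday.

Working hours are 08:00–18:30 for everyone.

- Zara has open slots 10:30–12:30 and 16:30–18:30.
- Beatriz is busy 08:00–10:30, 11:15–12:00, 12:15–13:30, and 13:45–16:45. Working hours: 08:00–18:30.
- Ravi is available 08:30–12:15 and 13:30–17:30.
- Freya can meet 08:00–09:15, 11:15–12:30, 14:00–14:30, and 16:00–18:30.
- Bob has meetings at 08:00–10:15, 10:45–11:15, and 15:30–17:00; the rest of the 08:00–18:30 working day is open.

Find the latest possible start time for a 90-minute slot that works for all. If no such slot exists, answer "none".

Beatriz free within 08:00–18:30: 10:30–11:15, 12:00–12:15, 13:30–13:45, 16:45–18:30.
Bob free within 08:00–18:30: 10:15–10:45, 11:15–15:30, 17:00–18:30.
Zara ∩ Beatriz: 10:30–11:15, 12:00–12:15, 16:45–18:30.
Zara ∩ Beatriz ∩ Ravi: 10:30–11:15, 12:00–12:15, 16:45–17:30.
Zara ∩ Beatriz ∩ Ravi ∩ Freya: 12:00–12:15, 16:45–17:30.
Zara ∩ Beatriz ∩ Ravi ∩ Freya ∩ Bob: 12:00–12:15, 17:00–17:30.
Windows ≥ 90 min: (none).

none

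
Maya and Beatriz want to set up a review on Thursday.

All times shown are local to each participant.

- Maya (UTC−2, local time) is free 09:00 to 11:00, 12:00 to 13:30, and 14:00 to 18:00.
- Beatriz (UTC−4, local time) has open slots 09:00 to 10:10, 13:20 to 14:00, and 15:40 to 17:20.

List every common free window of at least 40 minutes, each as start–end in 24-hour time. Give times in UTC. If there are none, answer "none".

Maya → UTC: 11:00–13:00, 14:00–15:30, 16:00–20:00.
Beatriz → UTC: 13:00–14:10, 17:20–18:00, 19:40–21:20.
Maya ∩ Beatriz: 14:00–14:10, 17:20–18:00, 19:40–20:00.
Windows ≥ 40 min: 17:20–18:00.

17:20–18:00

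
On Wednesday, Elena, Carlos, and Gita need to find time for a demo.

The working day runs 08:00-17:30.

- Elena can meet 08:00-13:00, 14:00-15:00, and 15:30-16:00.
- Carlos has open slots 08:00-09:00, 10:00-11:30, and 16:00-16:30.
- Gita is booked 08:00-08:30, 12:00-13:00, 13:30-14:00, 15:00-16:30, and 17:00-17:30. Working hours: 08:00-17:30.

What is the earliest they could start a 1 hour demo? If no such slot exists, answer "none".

10:00

Gita free within 08:00–17:30: 08:30–12:00, 13:00–13:30, 14:00–15:00, 16:30–17:00.
Elena ∩ Carlos: 08:00–09:00, 10:00–11:30.
Elena ∩ Carlos ∩ Gita: 08:30–09:00, 10:00–11:30.
Windows ≥ 60 min: 10:00–11:30.
Earliest such window starts at 10:00.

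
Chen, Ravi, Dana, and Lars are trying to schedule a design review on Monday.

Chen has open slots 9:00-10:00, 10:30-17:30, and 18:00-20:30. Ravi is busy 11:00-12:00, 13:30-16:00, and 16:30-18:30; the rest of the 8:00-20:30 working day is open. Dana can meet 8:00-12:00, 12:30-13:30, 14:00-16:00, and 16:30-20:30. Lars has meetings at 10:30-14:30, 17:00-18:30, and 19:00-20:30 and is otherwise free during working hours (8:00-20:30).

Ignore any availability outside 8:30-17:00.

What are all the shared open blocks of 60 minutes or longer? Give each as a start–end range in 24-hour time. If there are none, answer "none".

09:00–10:00

Ravi free within 08:00–20:30: 08:00–11:00, 12:00–13:30, 16:00–16:30, 18:30–20:30.
Lars free within 08:00–20:30: 08:00–10:30, 14:30–17:00, 18:30–19:00.
Chen ∩ Ravi: 09:00–10:00, 10:30–11:00, 12:00–13:30, 16:00–16:30, 18:30–20:30.
Chen ∩ Ravi ∩ Dana: 09:00–10:00, 10:30–11:00, 12:30–13:30, 18:30–20:30.
Chen ∩ Ravi ∩ Dana ∩ Lars: 09:00–10:00, 18:30–19:00.
Restricted to 08:30–17:00: 09:00–10:00.
Windows ≥ 60 min: 09:00–10:00.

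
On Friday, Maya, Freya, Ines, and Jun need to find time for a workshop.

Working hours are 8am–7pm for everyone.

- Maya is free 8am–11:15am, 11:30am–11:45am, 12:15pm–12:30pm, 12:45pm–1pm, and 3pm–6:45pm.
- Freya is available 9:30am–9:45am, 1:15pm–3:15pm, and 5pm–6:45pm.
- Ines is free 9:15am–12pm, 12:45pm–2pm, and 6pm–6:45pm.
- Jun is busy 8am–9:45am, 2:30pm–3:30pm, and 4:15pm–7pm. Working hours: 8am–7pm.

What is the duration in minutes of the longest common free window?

Jun free within 08:00–19:00: 09:45–14:30, 15:30–16:15.
Maya ∩ Freya: 09:30–09:45, 15:00–15:15, 17:00–18:45.
Maya ∩ Freya ∩ Ines: 09:30–09:45, 18:00–18:45.
Maya ∩ Freya ∩ Ines ∩ Jun: (none).
No common window.

0 minutes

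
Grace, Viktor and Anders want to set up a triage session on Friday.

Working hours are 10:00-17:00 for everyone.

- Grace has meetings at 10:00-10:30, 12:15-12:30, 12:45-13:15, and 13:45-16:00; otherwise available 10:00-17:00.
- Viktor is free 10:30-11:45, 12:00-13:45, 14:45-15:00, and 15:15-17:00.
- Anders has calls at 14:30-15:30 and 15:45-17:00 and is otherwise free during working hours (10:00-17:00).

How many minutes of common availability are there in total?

135 minutes

Grace free within 10:00–17:00: 10:30–12:15, 12:30–12:45, 13:15–13:45, 16:00–17:00.
Anders free within 10:00–17:00: 10:00–14:30, 15:30–15:45.
Grace ∩ Viktor: 10:30–11:45, 12:00–12:15, 12:30–12:45, 13:15–13:45, 16:00–17:00.
Grace ∩ Viktor ∩ Anders: 10:30–11:45, 12:00–12:15, 12:30–12:45, 13:15–13:45.
Total common minutes: 75 + 15 + 15 + 30 = 135.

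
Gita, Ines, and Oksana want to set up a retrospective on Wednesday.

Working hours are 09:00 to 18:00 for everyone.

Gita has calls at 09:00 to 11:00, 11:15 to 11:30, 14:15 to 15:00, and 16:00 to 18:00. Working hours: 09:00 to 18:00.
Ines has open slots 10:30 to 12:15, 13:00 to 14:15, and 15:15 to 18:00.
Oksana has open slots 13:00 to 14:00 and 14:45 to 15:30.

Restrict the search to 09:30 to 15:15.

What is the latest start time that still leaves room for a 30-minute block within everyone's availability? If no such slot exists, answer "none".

Gita free within 09:00–18:00: 11:00–11:15, 11:30–14:15, 15:00–16:00.
Gita ∩ Ines: 11:00–11:15, 11:30–12:15, 13:00–14:15, 15:15–16:00.
Gita ∩ Ines ∩ Oksana: 13:00–14:00, 15:15–15:30.
Restricted to 09:30–15:15: 13:00–14:00.
Windows ≥ 30 min: 13:00–14:00.
Latest start in the last window 13:00–14:00 is 14:00 − 30 min = 13:30.

13:30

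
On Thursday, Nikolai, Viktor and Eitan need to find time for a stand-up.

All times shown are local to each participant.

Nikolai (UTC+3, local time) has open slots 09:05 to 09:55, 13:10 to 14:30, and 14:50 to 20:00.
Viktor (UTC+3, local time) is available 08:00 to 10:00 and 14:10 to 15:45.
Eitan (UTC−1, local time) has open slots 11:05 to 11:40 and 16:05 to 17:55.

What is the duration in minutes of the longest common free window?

35 minutes

Nikolai → UTC: 06:05–06:55, 10:10–11:30, 11:50–17:00.
Viktor → UTC: 05:00–07:00, 11:10–12:45.
Eitan → UTC: 12:05–12:40, 17:05–18:55.
Nikolai ∩ Viktor: 06:05–06:55, 11:10–11:30, 11:50–12:45.
Nikolai ∩ Viktor ∩ Eitan: 12:05–12:40.
Single common window of 35 minutes.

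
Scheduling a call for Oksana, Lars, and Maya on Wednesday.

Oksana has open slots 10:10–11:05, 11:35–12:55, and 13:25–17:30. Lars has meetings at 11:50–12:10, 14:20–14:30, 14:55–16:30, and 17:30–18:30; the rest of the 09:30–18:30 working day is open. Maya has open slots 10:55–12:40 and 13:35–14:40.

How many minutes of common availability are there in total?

Lars free within 09:30–18:30: 09:30–11:50, 12:10–14:20, 14:30–14:55, 16:30–17:30.
Oksana ∩ Lars: 10:10–11:05, 11:35–11:50, 12:10–12:55, 13:25–14:20, 14:30–14:55, 16:30–17:30.
Oksana ∩ Lars ∩ Maya: 10:55–11:05, 11:35–11:50, 12:10–12:40, 13:35–14:20, 14:30–14:40.
Total common minutes: 10 + 15 + 30 + 45 + 10 = 110.

110 minutes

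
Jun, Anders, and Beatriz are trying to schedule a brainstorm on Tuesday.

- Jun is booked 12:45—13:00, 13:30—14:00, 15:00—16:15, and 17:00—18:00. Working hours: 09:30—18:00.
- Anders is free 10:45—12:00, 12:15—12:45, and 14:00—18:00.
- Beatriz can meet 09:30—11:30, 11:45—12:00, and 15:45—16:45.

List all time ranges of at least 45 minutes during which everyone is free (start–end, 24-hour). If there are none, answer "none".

10:45–11:30

Jun free within 09:30–18:00: 09:30–12:45, 13:00–13:30, 14:00–15:00, 16:15–17:00.
Jun ∩ Anders: 10:45–12:00, 12:15–12:45, 14:00–15:00, 16:15–17:00.
Jun ∩ Anders ∩ Beatriz: 10:45–11:30, 11:45–12:00, 16:15–16:45.
Windows ≥ 45 min: 10:45–11:30.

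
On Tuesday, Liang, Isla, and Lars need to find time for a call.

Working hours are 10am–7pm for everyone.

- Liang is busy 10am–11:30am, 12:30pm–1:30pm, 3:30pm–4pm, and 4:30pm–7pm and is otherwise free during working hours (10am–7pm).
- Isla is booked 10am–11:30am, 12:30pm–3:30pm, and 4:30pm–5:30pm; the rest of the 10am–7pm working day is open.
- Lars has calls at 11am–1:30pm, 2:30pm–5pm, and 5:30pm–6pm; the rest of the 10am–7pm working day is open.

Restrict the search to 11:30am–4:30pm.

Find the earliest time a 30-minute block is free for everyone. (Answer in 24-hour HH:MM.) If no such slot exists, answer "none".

Liang free within 10:00–19:00: 11:30–12:30, 13:30–15:30, 16:00–16:30.
Isla free within 10:00–19:00: 11:30–12:30, 15:30–16:30, 17:30–19:00.
Lars free within 10:00–19:00: 10:00–11:00, 13:30–14:30, 17:00–17:30, 18:00–19:00.
Liang ∩ Isla: 11:30–12:30, 16:00–16:30.
Liang ∩ Isla ∩ Lars: (none).
Restricted to 11:30–16:30: (none).
Windows ≥ 30 min: (none).

none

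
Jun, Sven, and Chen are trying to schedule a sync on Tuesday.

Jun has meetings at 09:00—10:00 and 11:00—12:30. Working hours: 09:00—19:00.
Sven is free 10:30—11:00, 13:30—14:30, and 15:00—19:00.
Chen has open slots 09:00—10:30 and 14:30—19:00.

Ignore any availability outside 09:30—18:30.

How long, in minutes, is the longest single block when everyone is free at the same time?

Jun free within 09:00–19:00: 10:00–11:00, 12:30–19:00.
Jun ∩ Sven: 10:30–11:00, 13:30–14:30, 15:00–19:00.
Jun ∩ Sven ∩ Chen: 15:00–19:00.
Restricted to 09:30–18:30: 15:00–18:30.
Single common window of 210 minutes.

210 minutes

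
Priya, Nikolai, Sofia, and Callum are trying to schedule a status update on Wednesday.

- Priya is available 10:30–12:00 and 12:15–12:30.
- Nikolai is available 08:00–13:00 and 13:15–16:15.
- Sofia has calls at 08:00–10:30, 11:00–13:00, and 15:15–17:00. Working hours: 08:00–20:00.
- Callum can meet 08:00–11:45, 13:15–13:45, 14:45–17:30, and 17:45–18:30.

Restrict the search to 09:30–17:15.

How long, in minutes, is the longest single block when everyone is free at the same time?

30 minutes

Sofia free within 08:00–20:00: 10:30–11:00, 13:00–15:15, 17:00–20:00.
Priya ∩ Nikolai: 10:30–12:00, 12:15–12:30.
Priya ∩ Nikolai ∩ Sofia: 10:30–11:00.
Priya ∩ Nikolai ∩ Sofia ∩ Callum: 10:30–11:00.
Restricted to 09:30–17:15: 10:30–11:00.
Single common window of 30 minutes.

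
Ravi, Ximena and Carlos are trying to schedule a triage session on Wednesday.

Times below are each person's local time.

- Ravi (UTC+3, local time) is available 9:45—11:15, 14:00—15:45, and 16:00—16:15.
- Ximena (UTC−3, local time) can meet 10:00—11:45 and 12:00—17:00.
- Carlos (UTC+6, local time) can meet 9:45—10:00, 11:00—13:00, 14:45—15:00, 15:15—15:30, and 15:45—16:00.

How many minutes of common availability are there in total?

Ravi → UTC: 06:45–08:15, 11:00–12:45, 13:00–13:15.
Ximena → UTC: 13:00–14:45, 15:00–20:00.
Carlos → UTC: 03:45–04:00, 05:00–07:00, 08:45–09:00, 09:15–09:30, 09:45–10:00.
Ravi ∩ Ximena: 13:00–13:15.
Ravi ∩ Ximena ∩ Carlos: (none).
Total common minutes: 0.

0 minutes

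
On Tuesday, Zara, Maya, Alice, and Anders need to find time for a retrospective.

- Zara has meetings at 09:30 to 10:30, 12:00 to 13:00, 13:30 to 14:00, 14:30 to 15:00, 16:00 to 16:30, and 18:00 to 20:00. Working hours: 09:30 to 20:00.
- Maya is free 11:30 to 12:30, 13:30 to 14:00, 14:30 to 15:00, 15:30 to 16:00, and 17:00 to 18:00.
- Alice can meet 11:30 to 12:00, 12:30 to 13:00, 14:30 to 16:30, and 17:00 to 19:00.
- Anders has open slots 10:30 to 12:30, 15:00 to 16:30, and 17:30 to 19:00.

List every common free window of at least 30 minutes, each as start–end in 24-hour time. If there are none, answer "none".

Zara free within 09:30–20:00: 10:30–12:00, 13:00–13:30, 14:00–14:30, 15:00–16:00, 16:30–18:00.
Zara ∩ Maya: 11:30–12:00, 15:30–16:00, 17:00–18:00.
Zara ∩ Maya ∩ Alice: 11:30–12:00, 15:30–16:00, 17:00–18:00.
Zara ∩ Maya ∩ Alice ∩ Anders: 11:30–12:00, 15:30–16:00, 17:30–18:00.
Windows ≥ 30 min: 11:30–12:00, 15:30–16:00, 17:30–18:00.

11:30–12:00, 15:30–16:00, 17:30–18:00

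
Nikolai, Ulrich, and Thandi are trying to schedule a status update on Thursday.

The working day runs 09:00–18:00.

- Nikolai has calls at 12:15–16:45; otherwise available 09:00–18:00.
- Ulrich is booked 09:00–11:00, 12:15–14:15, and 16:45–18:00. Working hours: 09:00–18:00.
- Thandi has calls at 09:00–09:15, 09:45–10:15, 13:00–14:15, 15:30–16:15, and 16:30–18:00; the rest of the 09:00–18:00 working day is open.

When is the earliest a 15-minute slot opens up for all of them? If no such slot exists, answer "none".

Nikolai free within 09:00–18:00: 09:00–12:15, 16:45–18:00.
Ulrich free within 09:00–18:00: 11:00–12:15, 14:15–16:45.
Thandi free within 09:00–18:00: 09:15–09:45, 10:15–13:00, 14:15–15:30, 16:15–16:30.
Nikolai ∩ Ulrich: 11:00–12:15.
Nikolai ∩ Ulrich ∩ Thandi: 11:00–12:15.
Windows ≥ 15 min: 11:00–12:15.
Earliest such window starts at 11:00.

11:00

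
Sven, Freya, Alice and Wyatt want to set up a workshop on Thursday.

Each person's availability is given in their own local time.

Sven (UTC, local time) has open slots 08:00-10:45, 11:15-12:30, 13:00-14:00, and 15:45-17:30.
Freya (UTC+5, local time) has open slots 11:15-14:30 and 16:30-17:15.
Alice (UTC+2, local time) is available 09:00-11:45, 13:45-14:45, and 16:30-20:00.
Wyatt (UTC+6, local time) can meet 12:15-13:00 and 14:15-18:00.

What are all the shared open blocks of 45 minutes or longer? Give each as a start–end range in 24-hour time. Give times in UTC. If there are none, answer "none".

Sven → UTC: 08:00–10:45, 11:15–12:30, 13:00–14:00, 15:45–17:30.
Freya → UTC: 06:15–09:30, 11:30–12:15.
Alice → UTC: 07:00–09:45, 11:45–12:45, 14:30–18:00.
Wyatt → UTC: 06:15–07:00, 08:15–12:00.
Sven ∩ Freya: 08:00–09:30, 11:30–12:15.
Sven ∩ Freya ∩ Alice: 08:00–09:30, 11:45–12:15.
Sven ∩ Freya ∩ Alice ∩ Wyatt: 08:15–09:30, 11:45–12:00.
Windows ≥ 45 min: 08:15–09:30.

08:15–09:30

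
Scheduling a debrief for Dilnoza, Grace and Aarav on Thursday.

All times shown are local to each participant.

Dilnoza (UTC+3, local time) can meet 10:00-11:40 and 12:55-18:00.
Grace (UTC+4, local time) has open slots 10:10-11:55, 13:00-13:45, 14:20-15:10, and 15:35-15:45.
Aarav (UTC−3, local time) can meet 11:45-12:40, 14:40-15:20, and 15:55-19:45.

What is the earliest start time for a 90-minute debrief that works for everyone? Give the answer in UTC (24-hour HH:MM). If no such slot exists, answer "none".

none

Dilnoza → UTC: 07:00–08:40, 09:55–15:00.
Grace → UTC: 06:10–07:55, 09:00–09:45, 10:20–11:10, 11:35–11:45.
Aarav → UTC: 14:45–15:40, 17:40–18:20, 18:55–22:45.
Dilnoza ∩ Grace: 07:00–07:55, 10:20–11:10, 11:35–11:45.
Dilnoza ∩ Grace ∩ Aarav: (none).
Windows ≥ 90 min: (none).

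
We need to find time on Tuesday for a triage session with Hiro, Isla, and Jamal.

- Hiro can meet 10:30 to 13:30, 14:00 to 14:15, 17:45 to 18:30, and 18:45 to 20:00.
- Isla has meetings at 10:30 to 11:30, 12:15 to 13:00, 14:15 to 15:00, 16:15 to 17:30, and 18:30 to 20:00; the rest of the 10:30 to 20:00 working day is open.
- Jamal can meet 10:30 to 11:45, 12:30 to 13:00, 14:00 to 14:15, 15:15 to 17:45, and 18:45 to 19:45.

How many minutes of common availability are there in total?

Isla free within 10:30–20:00: 11:30–12:15, 13:00–14:15, 15:00–16:15, 17:30–18:30.
Hiro ∩ Isla: 11:30–12:15, 13:00–13:30, 14:00–14:15, 17:45–18:30.
Hiro ∩ Isla ∩ Jamal: 11:30–11:45, 14:00–14:15.
Total common minutes: 15 + 15 = 30.

30 minutes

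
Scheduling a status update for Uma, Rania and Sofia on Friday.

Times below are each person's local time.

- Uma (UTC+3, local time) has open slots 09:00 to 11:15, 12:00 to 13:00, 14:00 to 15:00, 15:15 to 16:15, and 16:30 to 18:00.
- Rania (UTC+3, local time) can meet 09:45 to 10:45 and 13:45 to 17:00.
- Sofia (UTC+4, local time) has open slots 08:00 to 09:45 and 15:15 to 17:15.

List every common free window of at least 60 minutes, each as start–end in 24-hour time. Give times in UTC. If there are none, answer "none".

12:15–13:15

Uma → UTC: 06:00–08:15, 09:00–10:00, 11:00–12:00, 12:15–13:15, 13:30–15:00.
Rania → UTC: 06:45–07:45, 10:45–14:00.
Sofia → UTC: 04:00–05:45, 11:15–13:15.
Uma ∩ Rania: 06:45–07:45, 11:00–12:00, 12:15–13:15, 13:30–14:00.
Uma ∩ Rania ∩ Sofia: 11:15–12:00, 12:15–13:15.
Windows ≥ 60 min: 12:15–13:15.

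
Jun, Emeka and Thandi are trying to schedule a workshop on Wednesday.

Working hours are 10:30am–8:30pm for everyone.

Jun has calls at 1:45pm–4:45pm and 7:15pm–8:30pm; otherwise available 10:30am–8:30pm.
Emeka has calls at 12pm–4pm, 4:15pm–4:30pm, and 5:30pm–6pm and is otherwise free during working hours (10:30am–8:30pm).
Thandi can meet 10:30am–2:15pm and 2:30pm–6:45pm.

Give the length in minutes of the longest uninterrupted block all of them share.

Jun free within 10:30–20:30: 10:30–13:45, 16:45–19:15.
Emeka free within 10:30–20:30: 10:30–12:00, 16:00–16:15, 16:30–17:30, 18:00–20:30.
Jun ∩ Emeka: 10:30–12:00, 16:45–17:30, 18:00–19:15.
Jun ∩ Emeka ∩ Thandi: 10:30–12:00, 16:45–17:30, 18:00–18:45.
Common window lengths: 90, 45, 45 min; longest is 90.

90 minutes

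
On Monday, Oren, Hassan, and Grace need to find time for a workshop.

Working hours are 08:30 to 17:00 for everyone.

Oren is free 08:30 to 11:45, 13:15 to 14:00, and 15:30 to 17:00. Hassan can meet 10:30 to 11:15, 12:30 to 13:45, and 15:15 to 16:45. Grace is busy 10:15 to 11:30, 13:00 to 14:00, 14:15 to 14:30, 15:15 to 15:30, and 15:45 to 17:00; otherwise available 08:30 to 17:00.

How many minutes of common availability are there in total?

Grace free within 08:30–17:00: 08:30–10:15, 11:30–13:00, 14:00–14:15, 14:30–15:15, 15:30–15:45.
Oren ∩ Hassan: 10:30–11:15, 13:15–13:45, 15:30–16:45.
Oren ∩ Hassan ∩ Grace: 15:30–15:45.
Total common minutes: 15.

15 minutes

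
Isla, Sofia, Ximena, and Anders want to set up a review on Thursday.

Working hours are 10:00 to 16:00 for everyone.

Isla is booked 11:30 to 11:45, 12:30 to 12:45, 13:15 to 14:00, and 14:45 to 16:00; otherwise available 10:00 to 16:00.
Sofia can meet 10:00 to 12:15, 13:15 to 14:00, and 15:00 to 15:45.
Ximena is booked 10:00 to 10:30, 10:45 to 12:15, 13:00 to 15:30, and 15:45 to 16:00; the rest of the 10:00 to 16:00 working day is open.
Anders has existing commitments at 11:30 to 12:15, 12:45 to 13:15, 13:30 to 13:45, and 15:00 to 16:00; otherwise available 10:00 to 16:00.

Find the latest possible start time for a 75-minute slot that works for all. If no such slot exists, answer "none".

none

Isla free within 10:00–16:00: 10:00–11:30, 11:45–12:30, 12:45–13:15, 14:00–14:45.
Ximena free within 10:00–16:00: 10:30–10:45, 12:15–13:00, 15:30–15:45.
Anders free within 10:00–16:00: 10:00–11:30, 12:15–12:45, 13:15–13:30, 13:45–15:00.
Isla ∩ Sofia: 10:00–11:30, 11:45–12:15.
Isla ∩ Sofia ∩ Ximena: 10:30–10:45.
Isla ∩ Sofia ∩ Ximena ∩ Anders: 10:30–10:45.
Windows ≥ 75 min: (none).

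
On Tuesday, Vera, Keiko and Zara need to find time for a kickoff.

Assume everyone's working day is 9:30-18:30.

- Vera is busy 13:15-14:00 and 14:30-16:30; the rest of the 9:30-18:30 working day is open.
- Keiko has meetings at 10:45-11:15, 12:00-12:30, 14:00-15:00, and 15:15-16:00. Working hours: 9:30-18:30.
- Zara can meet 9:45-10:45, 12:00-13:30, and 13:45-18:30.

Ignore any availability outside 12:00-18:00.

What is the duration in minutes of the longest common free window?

Vera free within 09:30–18:30: 09:30–13:15, 14:00–14:30, 16:30–18:30.
Keiko free within 09:30–18:30: 09:30–10:45, 11:15–12:00, 12:30–14:00, 15:00–15:15, 16:00–18:30.
Vera ∩ Keiko: 09:30–10:45, 11:15–12:00, 12:30–13:15, 16:30–18:30.
Vera ∩ Keiko ∩ Zara: 09:45–10:45, 12:30–13:15, 16:30–18:30.
Restricted to 12:00–18:00: 12:30–13:15, 16:30–18:00.
Common window lengths: 45, 90 min; longest is 90.

90 minutes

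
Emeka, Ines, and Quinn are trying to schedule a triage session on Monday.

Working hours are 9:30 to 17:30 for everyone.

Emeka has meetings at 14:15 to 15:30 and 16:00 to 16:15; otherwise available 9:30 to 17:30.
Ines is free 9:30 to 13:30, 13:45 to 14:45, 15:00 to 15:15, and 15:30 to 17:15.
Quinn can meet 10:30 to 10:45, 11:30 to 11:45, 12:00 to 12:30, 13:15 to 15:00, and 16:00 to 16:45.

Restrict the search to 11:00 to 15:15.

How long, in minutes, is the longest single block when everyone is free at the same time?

Emeka free within 09:30–17:30: 09:30–14:15, 15:30–16:00, 16:15–17:30.
Emeka ∩ Ines: 09:30–13:30, 13:45–14:15, 15:30–16:00, 16:15–17:15.
Emeka ∩ Ines ∩ Quinn: 10:30–10:45, 11:30–11:45, 12:00–12:30, 13:15–13:30, 13:45–14:15, 16:15–16:45.
Restricted to 11:00–15:15: 11:30–11:45, 12:00–12:30, 13:15–13:30, 13:45–14:15.
Common window lengths: 15, 30, 15, 30 min; longest is 30.

30 minutes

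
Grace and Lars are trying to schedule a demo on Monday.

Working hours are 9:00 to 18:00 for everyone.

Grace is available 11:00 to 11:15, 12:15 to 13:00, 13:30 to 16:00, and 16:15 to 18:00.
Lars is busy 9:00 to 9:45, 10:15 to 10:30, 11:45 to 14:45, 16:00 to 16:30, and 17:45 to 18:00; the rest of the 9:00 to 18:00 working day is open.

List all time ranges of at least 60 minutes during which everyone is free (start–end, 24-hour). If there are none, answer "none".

14:45–16:00, 16:30–17:45

Lars free within 09:00–18:00: 09:45–10:15, 10:30–11:45, 14:45–16:00, 16:30–17:45.
Grace ∩ Lars: 11:00–11:15, 14:45–16:00, 16:30–17:45.
Windows ≥ 60 min: 14:45–16:00, 16:30–17:45.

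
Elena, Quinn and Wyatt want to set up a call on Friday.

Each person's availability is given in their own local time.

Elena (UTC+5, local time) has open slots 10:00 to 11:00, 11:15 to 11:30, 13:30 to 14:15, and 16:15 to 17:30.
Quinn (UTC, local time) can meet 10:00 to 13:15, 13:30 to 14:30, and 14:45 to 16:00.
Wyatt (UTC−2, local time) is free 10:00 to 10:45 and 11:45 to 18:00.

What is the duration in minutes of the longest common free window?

30 minutes

Elena → UTC: 05:00–06:00, 06:15–06:30, 08:30–09:15, 11:15–12:30.
Quinn → UTC: 10:00–13:15, 13:30–14:30, 14:45–16:00.
Wyatt → UTC: 12:00–12:45, 13:45–20:00.
Elena ∩ Quinn: 11:15–12:30.
Elena ∩ Quinn ∩ Wyatt: 12:00–12:30.
Single common window of 30 minutes.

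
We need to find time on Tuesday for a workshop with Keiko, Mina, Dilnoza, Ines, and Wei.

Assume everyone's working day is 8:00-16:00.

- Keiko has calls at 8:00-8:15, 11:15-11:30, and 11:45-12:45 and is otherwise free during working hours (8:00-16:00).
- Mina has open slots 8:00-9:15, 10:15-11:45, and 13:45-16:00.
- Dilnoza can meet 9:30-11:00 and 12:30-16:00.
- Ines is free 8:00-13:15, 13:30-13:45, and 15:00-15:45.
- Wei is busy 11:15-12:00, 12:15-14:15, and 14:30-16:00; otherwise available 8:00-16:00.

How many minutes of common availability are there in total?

45 minutes

Keiko free within 08:00–16:00: 08:15–11:15, 11:30–11:45, 12:45–16:00.
Wei free within 08:00–16:00: 08:00–11:15, 12:00–12:15, 14:15–14:30.
Keiko ∩ Mina: 08:15–09:15, 10:15–11:15, 11:30–11:45, 13:45–16:00.
Keiko ∩ Mina ∩ Dilnoza: 10:15–11:00, 13:45–16:00.
Keiko ∩ Mina ∩ Dilnoza ∩ Ines: 10:15–11:00, 15:00–15:45.
Keiko ∩ Mina ∩ Dilnoza ∩ Ines ∩ Wei: 10:15–11:00.
Total common minutes: 45.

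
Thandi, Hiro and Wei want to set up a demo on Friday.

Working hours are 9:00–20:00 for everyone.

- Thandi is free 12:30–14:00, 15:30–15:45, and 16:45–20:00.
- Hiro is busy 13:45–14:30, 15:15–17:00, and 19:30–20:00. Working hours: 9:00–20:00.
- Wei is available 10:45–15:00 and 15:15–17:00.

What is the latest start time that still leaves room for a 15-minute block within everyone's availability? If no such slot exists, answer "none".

Hiro free within 09:00–20:00: 09:00–13:45, 14:30–15:15, 17:00–19:30.
Thandi ∩ Hiro: 12:30–13:45, 17:00–19:30.
Thandi ∩ Hiro ∩ Wei: 12:30–13:45.
Windows ≥ 15 min: 12:30–13:45.
Latest start in the last window 12:30–13:45 is 13:45 − 15 min = 13:30.

13:30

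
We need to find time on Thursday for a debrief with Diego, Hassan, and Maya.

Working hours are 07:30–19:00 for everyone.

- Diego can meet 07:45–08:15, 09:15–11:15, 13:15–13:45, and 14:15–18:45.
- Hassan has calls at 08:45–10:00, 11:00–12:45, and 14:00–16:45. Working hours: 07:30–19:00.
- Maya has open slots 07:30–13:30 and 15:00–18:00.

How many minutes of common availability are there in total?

180 minutes

Hassan free within 07:30–19:00: 07:30–08:45, 10:00–11:00, 12:45–14:00, 16:45–19:00.
Diego ∩ Hassan: 07:45–08:15, 10:00–11:00, 13:15–13:45, 16:45–18:45.
Diego ∩ Hassan ∩ Maya: 07:45–08:15, 10:00–11:00, 13:15–13:30, 16:45–18:00.
Total common minutes: 30 + 60 + 15 + 75 = 180.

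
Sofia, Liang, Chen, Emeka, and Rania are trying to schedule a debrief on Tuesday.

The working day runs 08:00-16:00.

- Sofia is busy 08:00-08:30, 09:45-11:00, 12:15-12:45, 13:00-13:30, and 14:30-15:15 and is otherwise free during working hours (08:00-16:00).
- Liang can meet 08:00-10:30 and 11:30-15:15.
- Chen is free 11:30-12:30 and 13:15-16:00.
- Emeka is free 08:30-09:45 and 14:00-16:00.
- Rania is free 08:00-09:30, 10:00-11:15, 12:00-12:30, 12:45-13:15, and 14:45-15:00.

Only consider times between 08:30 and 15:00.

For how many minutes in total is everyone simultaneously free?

0 minutes

Sofia free within 08:00–16:00: 08:30–09:45, 11:00–12:15, 12:45–13:00, 13:30–14:30, 15:15–16:00.
Sofia ∩ Liang: 08:30–09:45, 11:30–12:15, 12:45–13:00, 13:30–14:30.
Sofia ∩ Liang ∩ Chen: 11:30–12:15, 13:30–14:30.
Sofia ∩ Liang ∩ Chen ∩ Emeka: 14:00–14:30.
Sofia ∩ Liang ∩ Chen ∩ Emeka ∩ Rania: (none).
Restricted to 08:30–15:00: (none).
Total common minutes: 0.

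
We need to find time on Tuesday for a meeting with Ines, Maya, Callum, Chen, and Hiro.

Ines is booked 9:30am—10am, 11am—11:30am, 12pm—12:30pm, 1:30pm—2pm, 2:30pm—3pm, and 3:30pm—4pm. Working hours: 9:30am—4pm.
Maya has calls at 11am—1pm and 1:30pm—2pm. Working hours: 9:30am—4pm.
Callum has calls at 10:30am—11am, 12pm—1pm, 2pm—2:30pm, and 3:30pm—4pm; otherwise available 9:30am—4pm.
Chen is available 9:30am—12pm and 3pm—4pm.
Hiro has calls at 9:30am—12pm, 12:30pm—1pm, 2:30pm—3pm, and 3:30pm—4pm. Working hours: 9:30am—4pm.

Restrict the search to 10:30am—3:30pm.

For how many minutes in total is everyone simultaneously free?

Ines free within 09:30–16:00: 10:00–11:00, 11:30–12:00, 12:30–13:30, 14:00–14:30, 15:00–15:30.
Maya free within 09:30–16:00: 09:30–11:00, 13:00–13:30, 14:00–16:00.
Callum free within 09:30–16:00: 09:30–10:30, 11:00–12:00, 13:00–14:00, 14:30–15:30.
Hiro free within 09:30–16:00: 12:00–12:30, 13:00–14:30, 15:00–15:30.
Ines ∩ Maya: 10:00–11:00, 13:00–13:30, 14:00–14:30, 15:00–15:30.
Ines ∩ Maya ∩ Callum: 10:00–10:30, 13:00–13:30, 15:00–15:30.
Ines ∩ Maya ∩ Callum ∩ Chen: 10:00–10:30, 15:00–15:30.
Ines ∩ Maya ∩ Callum ∩ Chen ∩ Hiro: 15:00–15:30.
Restricted to 10:30–15:30: 15:00–15:30.
Total common minutes: 30.

30 minutes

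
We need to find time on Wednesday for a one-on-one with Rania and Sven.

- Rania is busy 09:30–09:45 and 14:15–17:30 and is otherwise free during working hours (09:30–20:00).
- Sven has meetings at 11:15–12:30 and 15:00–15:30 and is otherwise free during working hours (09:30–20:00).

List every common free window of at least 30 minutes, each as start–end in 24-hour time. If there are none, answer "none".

Rania free within 09:30–20:00: 09:45–14:15, 17:30–20:00.
Sven free within 09:30–20:00: 09:30–11:15, 12:30–15:00, 15:30–20:00.
Rania ∩ Sven: 09:45–11:15, 12:30–14:15, 17:30–20:00.
Windows ≥ 30 min: 09:45–11:15, 12:30–14:15, 17:30–20:00.

09:45–11:15, 12:30–14:15, 17:30–20:00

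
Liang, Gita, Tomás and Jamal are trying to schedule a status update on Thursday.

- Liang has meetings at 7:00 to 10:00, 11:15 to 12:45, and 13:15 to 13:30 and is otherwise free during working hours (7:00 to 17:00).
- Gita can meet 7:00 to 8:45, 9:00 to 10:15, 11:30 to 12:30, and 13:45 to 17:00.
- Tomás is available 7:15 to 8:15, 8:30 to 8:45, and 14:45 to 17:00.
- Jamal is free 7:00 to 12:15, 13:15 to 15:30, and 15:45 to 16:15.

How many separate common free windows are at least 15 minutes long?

Liang free within 07:00–17:00: 10:00–11:15, 12:45–13:15, 13:30–17:00.
Liang ∩ Gita: 10:00–10:15, 13:45–17:00.
Liang ∩ Gita ∩ Tomás: 14:45–17:00.
Liang ∩ Gita ∩ Tomás ∩ Jamal: 14:45–15:30, 15:45–16:15.
Windows ≥ 15 min: 14:45–15:30, 15:45–16:15.
That's 2 windows.

2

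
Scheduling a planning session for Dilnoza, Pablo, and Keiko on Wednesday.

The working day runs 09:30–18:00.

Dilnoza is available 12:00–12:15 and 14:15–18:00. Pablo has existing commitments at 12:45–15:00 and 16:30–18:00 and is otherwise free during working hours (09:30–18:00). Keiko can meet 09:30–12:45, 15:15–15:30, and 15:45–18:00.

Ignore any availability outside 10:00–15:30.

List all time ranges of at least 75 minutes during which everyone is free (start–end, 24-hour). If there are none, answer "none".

Pablo free within 09:30–18:00: 09:30–12:45, 15:00–16:30.
Dilnoza ∩ Pablo: 12:00–12:15, 15:00–16:30.
Dilnoza ∩ Pablo ∩ Keiko: 12:00–12:15, 15:15–15:30, 15:45–16:30.
Restricted to 10:00–15:30: 12:00–12:15, 15:15–15:30.
Windows ≥ 75 min: (none).

none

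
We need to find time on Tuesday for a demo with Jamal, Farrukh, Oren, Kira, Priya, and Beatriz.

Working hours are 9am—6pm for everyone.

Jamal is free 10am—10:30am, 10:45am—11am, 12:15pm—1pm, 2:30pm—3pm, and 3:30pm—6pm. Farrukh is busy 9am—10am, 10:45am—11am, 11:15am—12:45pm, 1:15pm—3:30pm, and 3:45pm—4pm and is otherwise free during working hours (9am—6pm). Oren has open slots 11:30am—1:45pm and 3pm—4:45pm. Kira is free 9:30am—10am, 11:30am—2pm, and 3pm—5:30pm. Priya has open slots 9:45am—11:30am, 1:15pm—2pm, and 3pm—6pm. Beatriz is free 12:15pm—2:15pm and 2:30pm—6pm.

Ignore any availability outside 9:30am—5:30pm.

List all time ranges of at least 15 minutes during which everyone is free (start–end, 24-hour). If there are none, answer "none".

Farrukh free within 09:00–18:00: 10:00–10:45, 11:00–11:15, 12:45–13:15, 15:30–15:45, 16:00–18:00.
Jamal ∩ Farrukh: 10:00–10:30, 12:45–13:00, 15:30–15:45, 16:00–18:00.
Jamal ∩ Farrukh ∩ Oren: 12:45–13:00, 15:30–15:45, 16:00–16:45.
Jamal ∩ Farrukh ∩ Oren ∩ Kira: 12:45–13:00, 15:30–15:45, 16:00–16:45.
Jamal ∩ Farrukh ∩ Oren ∩ Kira ∩ Priya: 15:30–15:45, 16:00–16:45.
Jamal ∩ Farrukh ∩ Oren ∩ Kira ∩ Priya ∩ Beatriz: 15:30–15:45, 16:00–16:45.
Restricted to 09:30–17:30: 15:30–15:45, 16:00–16:45.
Windows ≥ 15 min: 15:30–15:45, 16:00–16:45.

15:30–15:45, 16:00–16:45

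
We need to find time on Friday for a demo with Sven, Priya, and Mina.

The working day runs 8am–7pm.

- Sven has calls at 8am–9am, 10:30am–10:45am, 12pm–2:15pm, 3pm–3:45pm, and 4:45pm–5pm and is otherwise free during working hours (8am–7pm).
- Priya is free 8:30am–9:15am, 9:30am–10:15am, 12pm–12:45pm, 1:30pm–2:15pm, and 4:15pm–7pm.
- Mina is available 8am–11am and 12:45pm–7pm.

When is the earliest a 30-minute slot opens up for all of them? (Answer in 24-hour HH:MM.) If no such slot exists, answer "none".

09:30

Sven free within 08:00–19:00: 09:00–10:30, 10:45–12:00, 14:15–15:00, 15:45–16:45, 17:00–19:00.
Sven ∩ Priya: 09:00–09:15, 09:30–10:15, 16:15–16:45, 17:00–19:00.
Sven ∩ Priya ∩ Mina: 09:00–09:15, 09:30–10:15, 16:15–16:45, 17:00–19:00.
Windows ≥ 30 min: 09:30–10:15, 16:15–16:45, 17:00–19:00.
Earliest such window starts at 09:30.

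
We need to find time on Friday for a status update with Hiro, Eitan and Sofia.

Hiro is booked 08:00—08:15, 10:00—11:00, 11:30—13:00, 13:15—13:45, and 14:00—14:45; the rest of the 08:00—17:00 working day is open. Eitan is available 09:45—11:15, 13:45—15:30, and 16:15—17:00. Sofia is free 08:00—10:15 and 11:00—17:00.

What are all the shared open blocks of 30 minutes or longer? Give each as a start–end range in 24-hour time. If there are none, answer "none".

Hiro free within 08:00–17:00: 08:15–10:00, 11:00–11:30, 13:00–13:15, 13:45–14:00, 14:45–17:00.
Hiro ∩ Eitan: 09:45–10:00, 11:00–11:15, 13:45–14:00, 14:45–15:30, 16:15–17:00.
Hiro ∩ Eitan ∩ Sofia: 09:45–10:00, 11:00–11:15, 13:45–14:00, 14:45–15:30, 16:15–17:00.
Windows ≥ 30 min: 14:45–15:30, 16:15–17:00.

14:45–15:30, 16:15–17:00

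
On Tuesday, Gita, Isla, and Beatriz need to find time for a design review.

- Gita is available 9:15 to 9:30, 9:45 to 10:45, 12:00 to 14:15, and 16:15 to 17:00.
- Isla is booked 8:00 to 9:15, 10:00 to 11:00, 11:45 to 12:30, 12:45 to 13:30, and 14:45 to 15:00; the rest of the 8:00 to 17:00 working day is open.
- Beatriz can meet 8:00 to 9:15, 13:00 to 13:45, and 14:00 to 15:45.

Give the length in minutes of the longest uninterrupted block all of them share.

15 minutes

Isla free within 08:00–17:00: 09:15–10:00, 11:00–11:45, 12:30–12:45, 13:30–14:45, 15:00–17:00.
Gita ∩ Isla: 09:15–09:30, 09:45–10:00, 12:30–12:45, 13:30–14:15, 16:15–17:00.
Gita ∩ Isla ∩ Beatriz: 13:30–13:45, 14:00–14:15.
Common window lengths: 15, 15 min; longest is 15.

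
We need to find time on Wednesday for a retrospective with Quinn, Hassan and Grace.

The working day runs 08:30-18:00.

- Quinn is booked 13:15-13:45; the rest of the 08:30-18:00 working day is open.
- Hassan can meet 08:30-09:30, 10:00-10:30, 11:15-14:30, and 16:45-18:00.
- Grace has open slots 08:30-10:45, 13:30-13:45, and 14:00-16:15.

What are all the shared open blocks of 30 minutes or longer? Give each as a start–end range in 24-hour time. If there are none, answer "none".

08:30–09:30, 10:00–10:30, 14:00–14:30

Quinn free within 08:30–18:00: 08:30–13:15, 13:45–18:00.
Quinn ∩ Hassan: 08:30–09:30, 10:00–10:30, 11:15–13:15, 13:45–14:30, 16:45–18:00.
Quinn ∩ Hassan ∩ Grace: 08:30–09:30, 10:00–10:30, 14:00–14:30.
Windows ≥ 30 min: 08:30–09:30, 10:00–10:30, 14:00–14:30.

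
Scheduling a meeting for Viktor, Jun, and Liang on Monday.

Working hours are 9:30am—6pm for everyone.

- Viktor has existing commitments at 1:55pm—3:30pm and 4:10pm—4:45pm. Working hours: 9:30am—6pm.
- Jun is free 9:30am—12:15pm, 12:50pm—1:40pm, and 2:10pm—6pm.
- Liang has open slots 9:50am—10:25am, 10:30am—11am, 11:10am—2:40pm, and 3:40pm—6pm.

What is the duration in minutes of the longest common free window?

75 minutes

Viktor free within 09:30–18:00: 09:30–13:55, 15:30–16:10, 16:45–18:00.
Viktor ∩ Jun: 09:30–12:15, 12:50–13:40, 15:30–16:10, 16:45–18:00.
Viktor ∩ Jun ∩ Liang: 09:50–10:25, 10:30–11:00, 11:10–12:15, 12:50–13:40, 15:40–16:10, 16:45–18:00.
Common window lengths: 35, 30, 65, 50, 30, 75 min; longest is 75.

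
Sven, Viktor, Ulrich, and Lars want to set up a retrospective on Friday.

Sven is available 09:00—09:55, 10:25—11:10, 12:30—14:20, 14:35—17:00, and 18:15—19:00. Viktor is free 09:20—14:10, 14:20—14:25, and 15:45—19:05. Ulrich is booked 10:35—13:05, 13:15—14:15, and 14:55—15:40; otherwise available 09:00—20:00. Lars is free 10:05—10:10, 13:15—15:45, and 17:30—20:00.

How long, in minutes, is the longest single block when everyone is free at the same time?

Ulrich free within 09:00–20:00: 09:00–10:35, 13:05–13:15, 14:15–14:55, 15:40–20:00.
Sven ∩ Viktor: 09:20–09:55, 10:25–11:10, 12:30–14:10, 15:45–17:00, 18:15–19:00.
Sven ∩ Viktor ∩ Ulrich: 09:20–09:55, 10:25–10:35, 13:05–13:15, 15:45–17:00, 18:15–19:00.
Sven ∩ Viktor ∩ Ulrich ∩ Lars: 18:15–19:00.
Single common window of 45 minutes.

45 minutes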